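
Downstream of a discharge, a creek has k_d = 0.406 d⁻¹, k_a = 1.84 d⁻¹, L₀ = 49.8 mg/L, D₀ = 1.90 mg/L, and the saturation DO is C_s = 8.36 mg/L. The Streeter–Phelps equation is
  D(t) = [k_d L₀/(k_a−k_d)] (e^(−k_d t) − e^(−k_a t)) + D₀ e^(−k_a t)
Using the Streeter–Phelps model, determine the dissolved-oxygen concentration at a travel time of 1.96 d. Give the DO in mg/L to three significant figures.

k_d L₀/(k_a−k_d) = 0.406×49.8/(1.84−0.406) = 20.22/1.434 = 14.10 mg/L.
e^(−k_d t) = e^(−0.406×1.960) = 0.4512; e^(−k_a t) = e^(−1.84×1.960) = 0.02715.
D = 14.10 × (0.4512 − 0.02715) + 1.90 × 0.02715 = 5.979 + 0.05158 = 6.031 mg/L.
DO = C_s − D = 8.36 − 6.031 = 2.329 mg/L.

DO ≈ 2.33 mg/L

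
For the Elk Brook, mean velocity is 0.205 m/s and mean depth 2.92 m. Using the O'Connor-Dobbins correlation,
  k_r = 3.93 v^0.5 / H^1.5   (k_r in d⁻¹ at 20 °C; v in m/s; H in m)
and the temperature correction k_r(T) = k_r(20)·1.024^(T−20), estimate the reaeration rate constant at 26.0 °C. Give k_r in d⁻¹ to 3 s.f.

k_r ≈ 0.411 d⁻¹

k_r(20) = 3.93 × 0.205^0.5 / 2.92^1.5 = 3.93 × 0.4528 / 4.990 = 0.3566 d⁻¹.
k_r(26.0) = 0.3566 × 1.024^(26.0−20) = 0.3566 × 1.153 = 0.4111 d⁻¹.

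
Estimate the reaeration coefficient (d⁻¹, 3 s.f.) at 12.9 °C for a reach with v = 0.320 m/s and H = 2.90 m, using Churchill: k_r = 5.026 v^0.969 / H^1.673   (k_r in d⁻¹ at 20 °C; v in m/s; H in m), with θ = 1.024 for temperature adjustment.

k_r ≈ 0.237 d⁻¹

k_r(20) = 5.026 × 0.320^0.969 / 2.90^1.673 = 5.026 × 0.3315 / 5.937 = 0.2806 d⁻¹.
k_r(12.9) = 0.2806 × 1.024^(12.9−20) = 0.2806 × 0.8450 = 0.2371 d⁻¹.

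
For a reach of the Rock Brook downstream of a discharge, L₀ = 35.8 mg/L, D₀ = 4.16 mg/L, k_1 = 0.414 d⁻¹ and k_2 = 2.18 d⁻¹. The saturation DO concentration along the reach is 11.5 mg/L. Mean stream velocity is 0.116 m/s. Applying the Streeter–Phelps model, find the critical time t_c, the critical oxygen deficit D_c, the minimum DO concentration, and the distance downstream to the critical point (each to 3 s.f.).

At the critical point dD/dt = 0, so k_1 L₀ e^(−k_1 t) = k_2 D. Substituting D(t) from the Streeter–Phelps equation and solving for t gives
t_c = ln[(k_2/k_1)(1 − D₀(k_2−k_1)/(k_1 L₀))] / (k_2−k_1).
Here k_2−k_1 = 1.766 d⁻¹ and 1 − D₀(k_2−k_1)/(k_1 L₀) = 1 − 4.16×1.766/(0.414×35.8) = 0.5043, so
t_c = ln(5.266 × 0.5043) / 1.766 = 0.9767 / 1.766 = 0.5530 d.
D_c = (k_1/k_2) L₀ e^(−k_1 t_c) = (0.414/2.18) × 35.8 × e^(−0.414×0.5530) = 0.1899 × 35.8 × 0.7954 = 5.407 mg/L.
Minimum DO = C_s − D_c = 11.5 − 5.407 = 6.093 mg/L.
x_c = v t_c = 0.116 m/s × 0.5530 d × 86400 s/d = 5543 m ≈ 5.54 km.

t_c ≈ 0.553 d; D_c ≈ 5.41 mg/L; min DO ≈ 6.09 mg/L; x_c ≈ 5.54 km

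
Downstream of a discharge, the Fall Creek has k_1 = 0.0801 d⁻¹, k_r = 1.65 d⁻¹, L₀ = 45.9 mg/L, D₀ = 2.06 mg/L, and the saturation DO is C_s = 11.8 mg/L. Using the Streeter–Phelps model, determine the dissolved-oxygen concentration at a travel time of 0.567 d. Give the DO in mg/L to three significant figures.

DO ≈ 9.67 mg/L

k_1 L₀/(k_r−k_1) = 0.0801×45.9/(1.65−0.0801) = 3.677/1.570 = 2.342 mg/L.
e^(−k_1 t) = e^(−0.0801×0.5670) = 0.9556; e^(−k_r t) = e^(−1.65×0.5670) = 0.3924.
D = 2.342 × (0.9556 − 0.3924) + 2.06 × 0.3924 = 1.319 + 0.8083 = 2.127 mg/L.
DO = C_s − D = 11.8 − 2.127 = 9.673 mg/L.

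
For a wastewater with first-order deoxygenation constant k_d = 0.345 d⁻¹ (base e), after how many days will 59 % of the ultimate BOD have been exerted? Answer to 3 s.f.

t ≈ 2.58 d

y/L₀ = 1 − e^(−k_d t) = 0.59 ⇒ e^(−k_d t) = 0.410
t = −ln(0.410) / 0.345 = 0.8916 / 0.345 = 2.584 d.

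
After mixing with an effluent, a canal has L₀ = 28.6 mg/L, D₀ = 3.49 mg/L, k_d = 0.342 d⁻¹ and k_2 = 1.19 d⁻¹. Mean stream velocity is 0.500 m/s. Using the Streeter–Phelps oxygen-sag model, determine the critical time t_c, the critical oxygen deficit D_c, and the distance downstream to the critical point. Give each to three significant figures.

t_c ≈ 1.05 d; D_c ≈ 5.75 mg/L; x_c ≈ 45.2 km

With k_2/k_d = 3.480 and 1 − D₀(k_2−k_d)/(k_d L₀) = 0.6974,
t_c = ln(3.480 × 0.6974) / (1.19 − 0.342) = ln(2.427) / 0.8480 = 0.8865/0.8480 = 1.045 d.
D_c = (k_d/k_2) L₀ e^(−k_d t_c) = (0.342/1.19) × 28.6 × e^(−0.342×1.045) = 0.2874 × 28.6 × 0.6994 = 5.749 mg/L.
x_c = v t_c = 0.500 m/s × 1.045 d × 86400 s/d = 45160 m ≈ 45.2 km.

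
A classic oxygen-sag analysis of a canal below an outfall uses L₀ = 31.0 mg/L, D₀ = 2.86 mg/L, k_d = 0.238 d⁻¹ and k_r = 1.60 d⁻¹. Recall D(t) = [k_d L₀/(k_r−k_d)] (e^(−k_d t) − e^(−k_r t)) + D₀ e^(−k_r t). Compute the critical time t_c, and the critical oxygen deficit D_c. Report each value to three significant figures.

t_c ≈ 0.848 d; D_c ≈ 3.77 mg/L

With k_r/k_d = 6.723 and 1 − D₀(k_r−k_d)/(k_d L₀) = 0.4720,
t_c = ln(6.723 × 0.4720) / (1.60 − 0.238) = ln(3.173) / 1.362 = 1.155/1.362 = 0.8479 d.
L(t_c) = L₀ e^(−k_d t_c) = 31.0 × 0.8173 = 25.34 mg/L, and at the critical point k_r D_c = k_d L, so D_c = (0.238/1.60) × 25.34 = 3.769 mg/L.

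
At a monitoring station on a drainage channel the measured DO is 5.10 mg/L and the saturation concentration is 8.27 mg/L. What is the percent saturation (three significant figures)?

% saturation = C/C_s × 100 = 5.10/8.27 × 100 = 61.7 %.

61.7 % saturation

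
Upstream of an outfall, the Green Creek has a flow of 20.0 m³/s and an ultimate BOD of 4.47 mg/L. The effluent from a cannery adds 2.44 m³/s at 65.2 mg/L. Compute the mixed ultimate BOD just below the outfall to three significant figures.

Flow-weighted mixing: C = (Q_r C_r + Q_w C_w)/(Q_r + Q_w)
= (20.0×4.47 + 2.44×65.2)/(20.0 + 2.44) = 248.5/22.44 = 11.07 mg/L.

11.1 mg/L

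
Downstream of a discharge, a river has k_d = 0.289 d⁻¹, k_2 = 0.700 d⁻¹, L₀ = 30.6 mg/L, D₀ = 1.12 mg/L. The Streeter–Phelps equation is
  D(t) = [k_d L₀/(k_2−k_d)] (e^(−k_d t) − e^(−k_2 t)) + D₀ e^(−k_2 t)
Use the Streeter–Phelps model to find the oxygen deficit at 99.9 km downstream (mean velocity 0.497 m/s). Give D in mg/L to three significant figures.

D ≈ 6.98 mg/L

Travel time t = x/v = 99.9 km / (0.497 m/s) = 99900 m / 0.497 m/s = 201000 s = 2.326 d.
k_d L₀/(k_2−k_d) = 0.289×30.6/(0.700−0.289) = 8.843/0.4110 = 21.52 mg/L.
e^(−k_d t) = e^(−0.289×2.326) = 0.5105; e^(−k_2 t) = e^(−0.700×2.326) = 0.1962.
D = 21.52 × (0.5105 − 0.1962) + 1.12 × 0.1962 = 6.763 + 0.2198 = 6.982 mg/L.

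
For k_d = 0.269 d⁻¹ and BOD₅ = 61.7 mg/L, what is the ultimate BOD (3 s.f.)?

L₀ ≈ 83.4 mg/L

BOD₅ = L₀(1 − e^(−5k_d)) ⇒ L₀ = BOD₅ / (1 − e^(−5×0.269))
= 61.7 / (1 − 0.2605) = 61.7 / 0.7395 = 83.44 mg/L.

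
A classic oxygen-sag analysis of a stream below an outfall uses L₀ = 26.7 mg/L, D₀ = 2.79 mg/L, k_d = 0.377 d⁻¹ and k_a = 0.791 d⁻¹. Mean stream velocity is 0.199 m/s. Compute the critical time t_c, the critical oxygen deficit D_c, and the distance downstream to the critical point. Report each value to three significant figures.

t_c = [1/(k_a−k_d)] ln[(k_a/k_d)(1 − D₀(k_a−k_d)/(k_d L₀))]
= [1/(0.791−0.377)] ln[(0.791/0.377)(1 − 2.79×0.4140/(0.377×26.7))]
= (1/0.4140) ln[2.098 × 0.8853] = 2.415 × ln(1.857) = 2.415 × 0.6192 = 1.496 d.
L(t_c) = L₀ e^(−k_d t_c) = 26.7 × 0.5690 = 15.19 mg/L, and at the critical point k_a D_c = k_d L, so D_c = (0.377/0.791) × 15.19 = 7.241 mg/L.
x_c = v t_c = 0.199 m/s × 1.496 d × 86400 s/d = 25710 m ≈ 25.7 km.

t_c ≈ 1.50 d; D_c ≈ 7.24 mg/L; x_c ≈ 25.7 km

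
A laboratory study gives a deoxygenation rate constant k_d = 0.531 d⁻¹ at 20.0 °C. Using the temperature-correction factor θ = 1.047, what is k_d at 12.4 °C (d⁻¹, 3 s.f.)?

k_d(T₂) = k_d(T₁) · θ^(T₂−T₁) = 0.531 × 1.047^(12.4−20.0)
= 0.531 × 1.047^-7.60 = 0.531 × 0.7054 = 0.3745 d⁻¹.

k_d ≈ 0.375 d⁻¹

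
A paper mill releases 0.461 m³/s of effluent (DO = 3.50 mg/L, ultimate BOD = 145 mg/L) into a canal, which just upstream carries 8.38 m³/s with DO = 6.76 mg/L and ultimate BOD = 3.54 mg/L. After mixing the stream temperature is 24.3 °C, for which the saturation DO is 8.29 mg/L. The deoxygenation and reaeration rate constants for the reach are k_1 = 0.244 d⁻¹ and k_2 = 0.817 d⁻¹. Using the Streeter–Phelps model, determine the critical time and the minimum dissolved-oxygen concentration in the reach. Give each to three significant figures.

Mixed DO = (8.38×6.76 + 0.461×3.50)/(8.38+0.461) = 58.26/8.841 = 6.590 mg/L.
Mixed L₀ = (8.38×3.54 + 0.461×145)/(8.841) = 96.51/8.841 = 10.92 mg/L.
Initial deficit D₀ = C_s − DO₀ = 8.29 − 6.590 = 1.700 mg/L.
t_c = (1/0.5730) ln[(0.817/0.244)(1 − 1.700×0.5730/(0.244×10.92))] = 1.745 × ln(2.124) = 1.315 d.
D_c = (0.244/0.817) × 10.92 × e^(−0.244×1.315) = 0.2987 × 10.92 × 0.7256 = 2.366 mg/L.
Minimum DO = 8.29 − 2.366 = 5.924 mg/L.

t_c ≈ 1.31 d; minimum DO ≈ 5.92 mg/L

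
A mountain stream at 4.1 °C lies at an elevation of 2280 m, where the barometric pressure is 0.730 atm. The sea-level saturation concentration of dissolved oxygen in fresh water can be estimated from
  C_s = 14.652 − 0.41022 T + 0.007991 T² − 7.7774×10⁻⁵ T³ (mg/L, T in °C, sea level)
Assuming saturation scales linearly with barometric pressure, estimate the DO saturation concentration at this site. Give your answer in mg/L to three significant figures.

C_s ≈ 9.56 mg/L

At sea level: C_s = 14.652 − 0.41022×4.1 + 0.007991×4.1² − 7.7774×10⁻⁵×4.1³ = 13.10 mg/L.
Pressure correction: C_s' = 13.10 × 0.730 = 9.562 mg/L.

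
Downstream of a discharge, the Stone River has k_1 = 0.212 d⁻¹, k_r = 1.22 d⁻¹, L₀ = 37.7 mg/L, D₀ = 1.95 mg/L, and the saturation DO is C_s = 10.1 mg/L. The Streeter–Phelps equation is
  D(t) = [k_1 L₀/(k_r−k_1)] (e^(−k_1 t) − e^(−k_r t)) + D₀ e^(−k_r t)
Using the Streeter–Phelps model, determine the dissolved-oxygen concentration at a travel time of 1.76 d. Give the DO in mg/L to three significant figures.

DO ≈ 5.34 mg/L

k_1 L₀/(k_r−k_1) = 0.212×37.7/(1.22−0.212) = 7.992/1.008 = 7.929 mg/L.
e^(−k_1 t) = e^(−0.212×1.760) = 0.6886; e^(−k_r t) = e^(−1.22×1.760) = 0.1168.
D = 7.929 × (0.6886 − 0.1168) + 1.95 × 0.1168 = 4.534 + 0.2278 = 4.761 mg/L.
DO = C_s − D = 10.1 − 4.761 = 5.339 mg/L.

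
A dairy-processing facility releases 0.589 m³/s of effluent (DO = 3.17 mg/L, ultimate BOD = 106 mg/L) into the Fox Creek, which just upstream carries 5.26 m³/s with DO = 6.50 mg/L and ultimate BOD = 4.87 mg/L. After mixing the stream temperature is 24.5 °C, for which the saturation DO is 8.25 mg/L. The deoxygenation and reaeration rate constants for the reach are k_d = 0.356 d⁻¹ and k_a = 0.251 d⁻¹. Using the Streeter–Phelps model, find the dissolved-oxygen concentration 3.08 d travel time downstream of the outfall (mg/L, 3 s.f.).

DO ≈ 0.778 mg/L

Mixed DO = (5.26×6.50 + 0.589×3.17)/(5.26+0.589) = 36.06/5.849 = 6.165 mg/L.
Mixed L₀ = (5.26×4.87 + 0.589×106)/(5.849) = 88.05/5.849 = 15.05 mg/L.
Initial deficit D₀ = C_s − DO₀ = 8.25 − 6.165 = 2.085 mg/L.
D(3.08) = [0.356×15.05/(0.251−0.356)](e^(−0.356×3.08) − e^(−0.251×3.08)) + 2.085 e^(−0.251×3.08)
= -51.04 × (0.3340 − 0.4616) + 2.085 × 0.4616 = 7.472 mg/L.
DO = 8.25 − 7.472 = 0.7776 mg/L.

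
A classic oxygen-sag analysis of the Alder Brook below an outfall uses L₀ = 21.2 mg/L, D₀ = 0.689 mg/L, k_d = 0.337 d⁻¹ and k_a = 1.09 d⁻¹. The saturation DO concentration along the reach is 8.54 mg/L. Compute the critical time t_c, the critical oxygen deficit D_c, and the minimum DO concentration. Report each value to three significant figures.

With k_a/k_d = 3.234 and 1 − D₀(k_a−k_d)/(k_d L₀) = 0.9274,
t_c = ln(3.234 × 0.9274) / (1.09 − 0.337) = ln(3.000) / 0.7530 = 1.098/0.7530 = 1.459 d.
D_c = (k_d/k_a) L₀ e^(−k_d t_c) = (0.337/1.09) × 21.2 × e^(−0.337×1.459) = 0.3092 × 21.2 × 0.6116 = 4.009 mg/L.
Minimum DO = C_s − D_c = 8.54 − 4.009 = 4.531 mg/L.

t_c ≈ 1.46 d; D_c ≈ 4.01 mg/L; min DO ≈ 4.53 mg/L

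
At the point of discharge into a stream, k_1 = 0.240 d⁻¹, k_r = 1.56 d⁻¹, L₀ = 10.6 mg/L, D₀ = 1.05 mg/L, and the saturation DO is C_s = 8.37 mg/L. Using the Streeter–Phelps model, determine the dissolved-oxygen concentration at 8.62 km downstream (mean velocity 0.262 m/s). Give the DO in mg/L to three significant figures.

Travel time t = x/v = 8.62 km / (0.262 m/s) = 8620 m / 0.262 m/s = 32900 s = 0.3808 d.
k_1 L₀/(k_r−k_1) = 0.240×10.6/(1.56−0.240) = 2.544/1.320 = 1.927 mg/L.
e^(−k_1 t) = e^(−0.240×0.3808) = 0.9127; e^(−k_r t) = e^(−1.56×0.3808) = 0.5521.
D = 1.927 × (0.9127 − 0.5521) + 1.05 × 0.5521 = 0.6949 + 0.5797 = 1.275 mg/L.
DO = C_s − D = 8.37 − 1.275 = 7.095 mg/L.

DO ≈ 7.10 mg/L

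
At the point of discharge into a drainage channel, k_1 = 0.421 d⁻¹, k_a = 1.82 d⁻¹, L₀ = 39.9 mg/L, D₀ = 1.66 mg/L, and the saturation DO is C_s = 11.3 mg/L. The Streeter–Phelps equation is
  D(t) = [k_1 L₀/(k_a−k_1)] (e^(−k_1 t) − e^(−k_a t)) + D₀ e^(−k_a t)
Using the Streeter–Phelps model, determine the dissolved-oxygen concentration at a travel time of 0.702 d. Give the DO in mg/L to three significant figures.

k_1 L₀/(k_a−k_1) = 0.421×39.9/(1.82−0.421) = 16.80/1.399 = 12.01 mg/L.
e^(−k_1 t) = e^(−0.421×0.7020) = 0.7441; e^(−k_a t) = e^(−1.82×0.7020) = 0.2787.
D = 12.01 × (0.7441 − 0.2787) + 1.66 × 0.2787 = 5.589 + 0.4626 = 6.051 mg/L.
DO = C_s − D = 11.3 − 6.051 = 5.249 mg/L.

DO ≈ 5.25 mg/L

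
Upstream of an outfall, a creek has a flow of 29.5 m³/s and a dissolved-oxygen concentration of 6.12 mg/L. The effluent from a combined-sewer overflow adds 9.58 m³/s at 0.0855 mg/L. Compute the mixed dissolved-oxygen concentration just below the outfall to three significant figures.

4.64 mg/L

Flow-weighted mixing: C = (Q_r C_r + Q_w C_w)/(Q_r + Q_w)
= (29.5×6.12 + 9.58×0.0855)/(29.5 + 9.58) = 181.4/39.08 = 4.641 mg/L.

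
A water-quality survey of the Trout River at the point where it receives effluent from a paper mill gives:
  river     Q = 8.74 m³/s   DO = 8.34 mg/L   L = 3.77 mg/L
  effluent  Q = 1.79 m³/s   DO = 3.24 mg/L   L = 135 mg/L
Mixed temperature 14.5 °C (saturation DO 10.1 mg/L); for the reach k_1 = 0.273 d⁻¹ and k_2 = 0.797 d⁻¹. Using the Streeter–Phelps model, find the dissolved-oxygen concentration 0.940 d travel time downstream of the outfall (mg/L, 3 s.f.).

Mixed DO = (8.74×8.34 + 1.79×3.24)/(8.74+1.79) = 78.69/10.53 = 7.473 mg/L.
Mixed L₀ = (8.74×3.77 + 1.79×135)/(10.53) = 274.6/10.53 = 26.08 mg/L.
Initial deficit D₀ = C_s − DO₀ = 10.1 − 7.473 = 2.627 mg/L.
D(0.940) = [0.273×26.08/(0.797−0.273)](e^(−0.273×0.940) − e^(−0.797×0.940)) + 2.627 e^(−0.797×0.940)
= 13.59 × (0.7737 − 0.4728) + 2.627 × 0.4728 = 5.330 mg/L.
DO = 10.1 − 5.330 = 4.770 mg/L.

DO ≈ 4.77 mg/L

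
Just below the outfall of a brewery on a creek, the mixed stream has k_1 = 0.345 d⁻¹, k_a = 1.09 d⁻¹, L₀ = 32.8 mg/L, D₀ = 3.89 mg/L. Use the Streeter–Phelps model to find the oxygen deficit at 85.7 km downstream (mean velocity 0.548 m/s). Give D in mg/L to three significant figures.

Travel time t = x/v = 85.7 km / (0.548 m/s) = 85700 m / 0.548 m/s = 156400 s = 1.810 d.
k_1 L₀/(k_a−k_1) = 0.345×32.8/(1.09−0.345) = 11.32/0.7450 = 15.19 mg/L.
e^(−k_1 t) = e^(−0.345×1.810) = 0.5355; e^(−k_a t) = e^(−1.09×1.810) = 0.1390.
D = 15.19 × (0.5355 − 0.1390) + 3.89 × 0.1390 = 6.023 + 0.5409 = 6.563 mg/L.

D ≈ 6.56 mg/L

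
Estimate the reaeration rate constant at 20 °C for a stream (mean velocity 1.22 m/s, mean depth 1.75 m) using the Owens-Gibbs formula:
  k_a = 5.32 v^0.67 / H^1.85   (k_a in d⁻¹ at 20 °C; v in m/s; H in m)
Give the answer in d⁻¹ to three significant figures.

k_a = 5.32 × 1.22^0.67 / 1.75^1.85 = 5.32 × 1.143 / 2.816 = 2.159 d⁻¹.

k_a ≈ 2.16 d⁻¹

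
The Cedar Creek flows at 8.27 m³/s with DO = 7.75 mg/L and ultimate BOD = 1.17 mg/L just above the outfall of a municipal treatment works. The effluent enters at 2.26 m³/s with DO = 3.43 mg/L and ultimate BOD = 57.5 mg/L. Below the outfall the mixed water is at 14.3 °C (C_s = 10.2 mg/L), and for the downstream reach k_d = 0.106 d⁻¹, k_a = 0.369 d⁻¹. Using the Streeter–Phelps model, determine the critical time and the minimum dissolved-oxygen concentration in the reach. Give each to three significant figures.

Mixed DO = (8.27×7.75 + 2.26×3.43)/(8.27+2.26) = 71.84/10.53 = 6.823 mg/L.
Mixed L₀ = (8.27×1.17 + 2.26×57.5)/(10.53) = 139.6/10.53 = 13.26 mg/L.
Initial deficit D₀ = C_s − DO₀ = 10.2 − 6.823 = 3.377 mg/L.
t_c = (1/0.2630) ln[(0.369/0.106)(1 − 3.377×0.2630/(0.106×13.26))] = 3.802 × ln(1.281) = 0.9425 d.
D_c = (0.106/0.369) × 13.26 × e^(−0.106×0.9425) = 0.2873 × 13.26 × 0.9049 = 3.447 mg/L.
Minimum DO = 10.2 − 3.447 = 6.753 mg/L.

t_c ≈ 0.943 d; minimum DO ≈ 6.75 mg/L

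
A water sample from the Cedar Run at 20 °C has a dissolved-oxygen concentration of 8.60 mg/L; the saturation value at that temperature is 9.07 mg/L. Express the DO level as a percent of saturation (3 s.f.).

94.8 % saturation

% saturation = C/C_s × 100 = 8.60/9.07 × 100 = 94.8 %.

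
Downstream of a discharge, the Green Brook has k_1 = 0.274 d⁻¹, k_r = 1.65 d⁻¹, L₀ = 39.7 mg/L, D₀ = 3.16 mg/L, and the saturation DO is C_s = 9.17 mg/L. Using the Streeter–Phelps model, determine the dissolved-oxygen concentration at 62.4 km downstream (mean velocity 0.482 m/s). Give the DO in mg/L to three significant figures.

DO ≈ 4.33 mg/L

Travel time t = x/v = 62.4 km / (0.482 m/s) = 62400 m / 0.482 m/s = 129500 s = 1.498 d.
k_1 L₀/(k_r−k_1) = 0.274×39.7/(1.65−0.274) = 10.88/1.376 = 7.905 mg/L.
e^(−k_1 t) = e^(−0.274×1.498) = 0.6633; e^(−k_r t) = e^(−1.65×1.498) = 0.08439.
D = 7.905 × (0.6633 − 0.08439) + 3.16 × 0.08439 = 4.576 + 0.2667 = 4.843 mg/L.
DO = C_s − D = 9.17 − 4.843 = 4.327 mg/L.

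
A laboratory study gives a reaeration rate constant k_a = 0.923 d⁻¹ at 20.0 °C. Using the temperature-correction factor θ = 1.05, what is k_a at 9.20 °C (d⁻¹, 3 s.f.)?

k_a(T₂) = k_a(T₁) · θ^(T₂−T₁) = 0.923 × 1.05^(9.20−20.0)
= 0.923 × 1.05^-10.8 = 0.923 × 0.5904 = 0.5450 d⁻¹.

k_a ≈ 0.545 d⁻¹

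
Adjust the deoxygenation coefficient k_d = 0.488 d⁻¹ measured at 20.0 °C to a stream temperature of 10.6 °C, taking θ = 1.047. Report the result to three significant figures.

k_d(T₂) = k_d(T₁) · θ^(T₂−T₁) = 0.488 × 1.047^(10.6−20.0)
= 0.488 × 1.047^-9.40 = 0.488 × 0.6494 = 0.3169 d⁻¹.

k_d ≈ 0.317 d⁻¹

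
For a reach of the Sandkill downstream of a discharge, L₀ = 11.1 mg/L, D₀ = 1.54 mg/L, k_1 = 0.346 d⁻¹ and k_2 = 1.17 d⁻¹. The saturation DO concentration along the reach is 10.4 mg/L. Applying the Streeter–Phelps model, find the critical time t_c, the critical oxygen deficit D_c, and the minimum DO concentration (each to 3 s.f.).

t_c = [1/(k_2−k_1)] ln[(k_2/k_1)(1 − D₀(k_2−k_1)/(k_1 L₀))]
= [1/(1.17−0.346)] ln[(1.17/0.346)(1 − 1.54×0.8240/(0.346×11.1))]
= (1/0.8240) ln[3.382 × 0.6696] = 1.214 × ln(2.264) = 1.214 × 0.8172 = 0.9918 d.
L(t_c) = L₀ e^(−k_1 t_c) = 11.1 × 0.7095 = 7.876 mg/L, and at the critical point k_2 D_c = k_1 L, so D_c = (0.346/1.17) × 7.876 = 2.329 mg/L.
Minimum DO = C_s − D_c = 10.4 − 2.329 = 8.071 mg/L.

t_c ≈ 0.992 d; D_c ≈ 2.33 mg/L; min DO ≈ 8.07 mg/L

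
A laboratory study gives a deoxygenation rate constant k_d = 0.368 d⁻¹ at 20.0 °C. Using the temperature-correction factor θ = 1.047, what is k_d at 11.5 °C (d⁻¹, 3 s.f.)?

k_d(T₂) = k_d(T₁) · θ^(T₂−T₁) = 0.368 × 1.047^(11.5−20.0)
= 0.368 × 1.047^-8.50 = 0.368 × 0.6768 = 0.2491 d⁻¹.

k_d ≈ 0.249 d⁻¹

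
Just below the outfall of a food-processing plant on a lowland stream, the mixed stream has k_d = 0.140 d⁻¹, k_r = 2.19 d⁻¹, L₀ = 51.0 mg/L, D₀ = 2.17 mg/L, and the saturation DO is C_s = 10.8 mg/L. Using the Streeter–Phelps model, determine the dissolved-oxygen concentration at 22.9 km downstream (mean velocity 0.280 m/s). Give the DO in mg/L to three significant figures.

Travel time t = x/v = 22.9 km / (0.280 m/s) = 22900 m / 0.280 m/s = 81790 s = 0.9466 d.
k_d L₀/(k_r−k_d) = 0.140×51.0/(2.19−0.140) = 7.140/2.050 = 3.483 mg/L.
e^(−k_d t) = e^(−0.140×0.9466) = 0.8759; e^(−k_r t) = e^(−2.19×0.9466) = 0.1258.
D = 3.483 × (0.8759 − 0.1258) + 2.17 × 0.1258 = 2.612 + 0.2730 = 2.885 mg/L.
DO = C_s − D = 10.8 − 2.885 = 7.915 mg/L.

DO ≈ 7.91 mg/L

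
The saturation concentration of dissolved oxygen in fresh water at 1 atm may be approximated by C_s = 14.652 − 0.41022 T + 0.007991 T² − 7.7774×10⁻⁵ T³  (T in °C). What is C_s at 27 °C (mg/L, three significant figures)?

C_s = 14.652 − 0.41022×27 + 0.007991×27² − 7.7774×10⁻⁵×27³ = 7.871 mg/L.

C_s ≈ 7.87 mg/L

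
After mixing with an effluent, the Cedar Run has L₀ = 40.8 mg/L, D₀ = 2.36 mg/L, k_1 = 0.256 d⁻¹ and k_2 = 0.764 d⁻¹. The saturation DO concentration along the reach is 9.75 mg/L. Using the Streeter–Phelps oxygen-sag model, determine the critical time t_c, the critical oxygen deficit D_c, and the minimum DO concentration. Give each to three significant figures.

At the critical point dD/dt = 0, so k_1 L₀ e^(−k_1 t) = k_2 D. Substituting D(t) from the Streeter–Phelps equation and solving for t gives
t_c = ln[(k_2/k_1)(1 − D₀(k_2−k_1)/(k_1 L₀))] / (k_2−k_1).
Here k_2−k_1 = 0.5080 d⁻¹ and 1 − D₀(k_2−k_1)/(k_1 L₀) = 1 − 2.36×0.5080/(0.256×40.8) = 0.8852, so
t_c = ln(2.984 × 0.8852) / 0.5080 = 0.9715 / 0.5080 = 1.912 d.
D_c = (k_1/k_2) L₀ e^(−k_1 t_c) = (0.256/0.764) × 40.8 × e^(−0.256×1.912) = 0.3351 × 40.8 × 0.6129 = 8.379 mg/L.
Minimum DO = C_s − D_c = 9.75 − 8.379 = 1.371 mg/L.

t_c ≈ 1.91 d; D_c ≈ 8.38 mg/L; min DO ≈ 1.37 mg/L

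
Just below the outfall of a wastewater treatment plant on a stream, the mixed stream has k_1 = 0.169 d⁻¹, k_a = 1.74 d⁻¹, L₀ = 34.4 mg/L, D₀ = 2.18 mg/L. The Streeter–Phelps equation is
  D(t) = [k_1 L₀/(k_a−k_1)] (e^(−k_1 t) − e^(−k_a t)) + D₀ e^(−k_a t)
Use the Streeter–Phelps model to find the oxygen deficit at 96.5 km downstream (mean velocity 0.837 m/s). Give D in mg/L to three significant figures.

D ≈ 2.80 mg/L

Travel time t = x/v = 96.5 km / (0.837 m/s) = 96500 m / 0.837 m/s = 115300 s = 1.334 d.
k_1 L₀/(k_a−k_1) = 0.169×34.4/(1.74−0.169) = 5.814/1.571 = 3.701 mg/L.
e^(−k_1 t) = e^(−0.169×1.334) = 0.7981; e^(−k_a t) = e^(−1.74×1.334) = 0.09809.
D = 3.701 × (0.7981 − 0.09809) + 2.18 × 0.09809 = 2.590 + 0.2138 = 2.804 mg/L.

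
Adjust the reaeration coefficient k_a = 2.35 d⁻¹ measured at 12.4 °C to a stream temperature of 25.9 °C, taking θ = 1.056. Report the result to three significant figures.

k_a(T₂) = k_a(T₁) · θ^(T₂−T₁) = 2.35 × 1.056^(25.9−12.4)
= 2.35 × 1.056^13.5 = 2.35 × 2.087 = 4.904 d⁻¹.

k_a ≈ 4.90 d⁻¹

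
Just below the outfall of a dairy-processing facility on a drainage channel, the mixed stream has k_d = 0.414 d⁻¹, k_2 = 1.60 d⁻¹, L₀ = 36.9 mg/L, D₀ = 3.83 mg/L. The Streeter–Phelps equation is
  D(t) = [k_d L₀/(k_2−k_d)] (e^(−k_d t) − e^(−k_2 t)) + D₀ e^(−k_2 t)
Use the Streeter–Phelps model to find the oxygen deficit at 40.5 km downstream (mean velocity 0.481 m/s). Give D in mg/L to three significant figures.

Travel time t = x/v = 40.5 km / (0.481 m/s) = 40500 m / 0.481 m/s = 84200 s = 0.9745 d.
k_d L₀/(k_2−k_d) = 0.414×36.9/(1.60−0.414) = 15.28/1.186 = 12.88 mg/L.
e^(−k_d t) = e^(−0.414×0.9745) = 0.6680; e^(−k_2 t) = e^(−1.60×0.9745) = 0.2103.
D = 12.88 × (0.6680 − 0.2103) + 3.83 × 0.2103 = 5.896 + 0.8054 = 6.701 mg/L.

D ≈ 6.70 mg/L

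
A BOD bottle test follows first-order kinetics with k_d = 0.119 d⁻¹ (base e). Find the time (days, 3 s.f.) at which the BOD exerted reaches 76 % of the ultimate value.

t ≈ 12.0 d

y/L₀ = 1 − e^(−k_d t) = 0.76 ⇒ e^(−k_d t) = 0.240
t = −ln(0.240) / 0.119 = 1.427 / 0.119 = 11.99 d.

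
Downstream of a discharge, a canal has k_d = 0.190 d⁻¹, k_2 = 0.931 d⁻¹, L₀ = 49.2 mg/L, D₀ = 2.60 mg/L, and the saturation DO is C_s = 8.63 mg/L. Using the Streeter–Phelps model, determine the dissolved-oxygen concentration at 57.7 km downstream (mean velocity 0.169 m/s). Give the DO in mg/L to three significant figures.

DO ≈ 2.93 mg/L

Travel time t = x/v = 57.7 km / (0.169 m/s) = 57700 m / 0.169 m/s = 341400 s = 3.952 d.
k_d L₀/(k_2−k_d) = 0.190×49.2/(0.931−0.190) = 9.348/0.7410 = 12.62 mg/L.
e^(−k_d t) = e^(−0.190×3.952) = 0.4720; e^(−k_2 t) = e^(−0.931×3.952) = 0.02525.
D = 12.62 × (0.4720 − 0.02525) + 2.60 × 0.02525 = 5.636 + 0.06565 = 5.701 mg/L.
DO = C_s − D = 8.63 − 5.701 = 2.929 mg/L.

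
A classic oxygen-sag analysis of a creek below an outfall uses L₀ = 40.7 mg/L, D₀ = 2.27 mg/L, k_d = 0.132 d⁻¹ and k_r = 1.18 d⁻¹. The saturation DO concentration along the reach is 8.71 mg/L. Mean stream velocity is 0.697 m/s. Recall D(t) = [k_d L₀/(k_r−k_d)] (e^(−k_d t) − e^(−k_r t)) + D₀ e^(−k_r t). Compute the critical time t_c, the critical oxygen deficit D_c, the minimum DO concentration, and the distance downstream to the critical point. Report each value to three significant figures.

At the critical point dD/dt = 0, so k_d L₀ e^(−k_d t) = k_r D. Substituting D(t) from the Streeter–Phelps equation and solving for t gives
t_c = ln[(k_r/k_d)(1 − D₀(k_r−k_d)/(k_d L₀))] / (k_r−k_d).
Here k_r−k_d = 1.048 d⁻¹ and 1 − D₀(k_r−k_d)/(k_d L₀) = 1 − 2.27×1.048/(0.132×40.7) = 0.5572, so
t_c = ln(8.939 × 0.5572) / 1.048 = 1.606 / 1.048 = 1.532 d.
L(t_c) = L₀ e^(−k_d t_c) = 40.7 × 0.8169 = 33.25 mg/L, and at the critical point k_r D_c = k_d L, so D_c = (0.132/1.18) × 33.25 = 3.719 mg/L.
Minimum DO = C_s − D_c = 8.71 − 3.719 = 4.991 mg/L.
x_c = v t_c = 0.697 m/s × 1.532 d × 86400 s/d = 92260 m ≈ 92.3 km.

t_c ≈ 1.53 d; D_c ≈ 3.72 mg/L; min DO ≈ 4.99 mg/L; x_c ≈ 92.3 km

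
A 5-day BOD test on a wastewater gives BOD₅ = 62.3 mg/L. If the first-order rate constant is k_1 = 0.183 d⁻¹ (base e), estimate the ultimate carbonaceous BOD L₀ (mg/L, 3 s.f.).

L₀ ≈ 104 mg/L

BOD₅ = L₀(1 − e^(−5k_1)) ⇒ L₀ = BOD₅ / (1 − e^(−5×0.183))
= 62.3 / (1 − 0.4005) = 62.3 / 0.5995 = 103.9 mg/L.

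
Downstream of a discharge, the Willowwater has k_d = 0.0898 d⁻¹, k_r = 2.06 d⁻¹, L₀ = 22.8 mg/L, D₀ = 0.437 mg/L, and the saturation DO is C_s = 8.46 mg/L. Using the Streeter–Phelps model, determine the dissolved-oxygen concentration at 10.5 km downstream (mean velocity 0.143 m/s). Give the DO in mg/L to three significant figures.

DO ≈ 7.60 mg/L

Travel time t = x/v = 10.5 km / (0.143 m/s) = 10500 m / 0.143 m/s = 73430 s = 0.8498 d.
k_d L₀/(k_r−k_d) = 0.0898×22.8/(2.06−0.0898) = 2.047/1.970 = 1.039 mg/L.
e^(−k_d t) = e^(−0.0898×0.8498) = 0.9265; e^(−k_r t) = e^(−2.06×0.8498) = 0.1737.
D = 1.039 × (0.9265 − 0.1737) + 0.437 × 0.1737 = 0.7824 + 0.07589 = 0.8583 mg/L.
DO = C_s − D = 8.46 − 0.8583 = 7.602 mg/L.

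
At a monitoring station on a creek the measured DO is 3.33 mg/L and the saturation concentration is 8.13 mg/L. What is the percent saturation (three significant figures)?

% saturation = C/C_s × 100 = 3.33/8.13 × 100 = 41.0 %.

41.0 % saturation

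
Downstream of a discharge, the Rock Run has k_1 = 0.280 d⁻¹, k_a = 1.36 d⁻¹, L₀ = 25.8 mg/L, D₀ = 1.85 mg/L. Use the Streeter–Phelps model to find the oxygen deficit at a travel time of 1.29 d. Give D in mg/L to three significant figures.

D ≈ 3.82 mg/L

k_1 L₀/(k_a−k_1) = 0.280×25.8/(1.36−0.280) = 7.224/1.080 = 6.689 mg/L.
e^(−k_1 t) = e^(−0.280×1.290) = 0.6968; e^(−k_a t) = e^(−1.36×1.290) = 0.1730.
D = 6.689 × (0.6968 − 0.1730) + 1.85 × 0.1730 = 3.504 + 0.3201 = 3.824 mg/L.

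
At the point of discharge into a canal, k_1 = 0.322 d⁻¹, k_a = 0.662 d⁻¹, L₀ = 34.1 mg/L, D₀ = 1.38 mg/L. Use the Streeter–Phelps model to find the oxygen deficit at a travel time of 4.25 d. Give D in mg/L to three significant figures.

k_1 L₀/(k_a−k_1) = 0.322×34.1/(0.662−0.322) = 10.98/0.3400 = 32.29 mg/L.
e^(−k_1 t) = e^(−0.322×4.250) = 0.2545; e^(−k_a t) = e^(−0.662×4.250) = 0.05999.
D = 32.29 × (0.2545 − 0.05999) + 1.38 × 0.05999 = 6.281 + 0.08279 = 6.364 mg/L.

D ≈ 6.36 mg/L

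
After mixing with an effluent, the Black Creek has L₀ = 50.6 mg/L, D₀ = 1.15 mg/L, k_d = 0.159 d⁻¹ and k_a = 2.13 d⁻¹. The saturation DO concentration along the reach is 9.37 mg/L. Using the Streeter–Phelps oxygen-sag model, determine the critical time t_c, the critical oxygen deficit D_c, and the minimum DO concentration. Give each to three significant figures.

t_c ≈ 1.15 d; D_c ≈ 3.15 mg/L; min DO ≈ 6.22 mg/L

At the critical point dD/dt = 0, so k_d L₀ e^(−k_d t) = k_a D. Substituting D(t) from the Streeter–Phelps equation and solving for t gives
t_c = ln[(k_a/k_d)(1 − D₀(k_a−k_d)/(k_d L₀))] / (k_a−k_d).
Here k_a−k_d = 1.971 d⁻¹ and 1 − D₀(k_a−k_d)/(k_d L₀) = 1 − 1.15×1.971/(0.159×50.6) = 0.7183, so
t_c = ln(13.40 × 0.7183) / 1.971 = 2.264 / 1.971 = 1.149 d.
D_c = (k_d/k_a) L₀ e^(−k_d t_c) = (0.159/2.13) × 50.6 × e^(−0.159×1.149) = 0.07465 × 50.6 × 0.8331 = 3.147 mg/L.
Minimum DO = C_s − D_c = 9.37 − 3.147 = 6.223 mg/L.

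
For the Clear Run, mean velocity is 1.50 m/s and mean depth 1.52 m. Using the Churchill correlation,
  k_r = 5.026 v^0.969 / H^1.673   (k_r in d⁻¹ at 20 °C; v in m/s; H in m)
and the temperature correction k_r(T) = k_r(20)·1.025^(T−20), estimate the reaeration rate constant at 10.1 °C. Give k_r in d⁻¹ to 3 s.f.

k_r ≈ 2.89 d⁻¹

k_r(20) = 5.026 × 1.50^0.969 / 1.52^1.673 = 5.026 × 1.481 / 2.015 = 3.695 d⁻¹.
k_r(10.1) = 3.695 × 1.025^(10.1−20) = 3.695 × 0.7831 = 2.894 d⁻¹.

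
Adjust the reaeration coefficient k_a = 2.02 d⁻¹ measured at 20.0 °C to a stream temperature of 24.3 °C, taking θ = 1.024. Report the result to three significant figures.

k_a ≈ 2.24 d⁻¹

k_a(T₂) = k_a(T₁) · θ^(T₂−T₁) = 2.02 × 1.024^(24.3−20.0)
= 2.02 × 1.024^4.30 = 2.02 × 1.107 = 2.237 d⁻¹.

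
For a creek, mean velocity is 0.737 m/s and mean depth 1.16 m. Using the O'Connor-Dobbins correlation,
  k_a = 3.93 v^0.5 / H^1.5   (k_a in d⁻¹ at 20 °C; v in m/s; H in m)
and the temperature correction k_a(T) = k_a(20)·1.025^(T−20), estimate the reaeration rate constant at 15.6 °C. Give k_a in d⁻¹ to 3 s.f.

k_a ≈ 2.42 d⁻¹

k_a(20) = 3.93 × 0.737^0.5 / 1.16^1.5 = 3.93 × 0.8585 / 1.249 = 2.700 d⁻¹.
k_a(15.6) = 2.700 × 1.025^(15.6−20) = 2.700 × 0.8970 = 2.422 d⁻¹.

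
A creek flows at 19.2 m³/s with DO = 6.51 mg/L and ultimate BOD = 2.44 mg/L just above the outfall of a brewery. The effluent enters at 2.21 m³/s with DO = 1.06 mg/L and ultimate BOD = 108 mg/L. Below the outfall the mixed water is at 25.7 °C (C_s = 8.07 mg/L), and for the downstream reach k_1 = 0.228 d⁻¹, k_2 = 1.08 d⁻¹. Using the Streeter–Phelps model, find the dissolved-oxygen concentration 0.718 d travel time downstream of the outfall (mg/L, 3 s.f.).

DO ≈ 5.71 mg/L

Mixed DO = (19.2×6.51 + 2.21×1.06)/(19.2+2.21) = 127.3/21.41 = 5.947 mg/L.
Mixed L₀ = (19.2×2.44 + 2.21×108)/(21.41) = 285.5/21.41 = 13.34 mg/L.
Initial deficit D₀ = C_s − DO₀ = 8.07 − 5.947 = 2.123 mg/L.
D(0.718) = [0.228×13.34/(1.08−0.228)](e^(−0.228×0.718) − e^(−1.08×0.718)) + 2.123 e^(−1.08×0.718)
= 3.569 × (0.8490 − 0.4605) + 2.123 × 0.4605 = 2.364 mg/L.
DO = 8.07 − 2.364 = 5.706 mg/L.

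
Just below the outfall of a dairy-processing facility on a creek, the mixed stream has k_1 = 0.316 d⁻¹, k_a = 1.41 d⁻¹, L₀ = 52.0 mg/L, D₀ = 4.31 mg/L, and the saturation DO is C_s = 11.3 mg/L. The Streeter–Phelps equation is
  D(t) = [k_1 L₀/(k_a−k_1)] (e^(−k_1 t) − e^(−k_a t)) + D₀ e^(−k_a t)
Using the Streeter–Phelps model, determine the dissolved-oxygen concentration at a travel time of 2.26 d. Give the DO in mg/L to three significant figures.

k_1 L₀/(k_a−k_1) = 0.316×52.0/(1.41−0.316) = 16.43/1.094 = 15.02 mg/L.
e^(−k_1 t) = e^(−0.316×2.260) = 0.4896; e^(−k_a t) = e^(−1.41×2.260) = 0.04131.
D = 15.02 × (0.4896 − 0.04131) + 4.31 × 0.04131 = 6.733 + 0.1781 = 6.911 mg/L.
DO = C_s − D = 11.3 − 6.911 = 4.389 mg/L.

DO ≈ 4.39 mg/L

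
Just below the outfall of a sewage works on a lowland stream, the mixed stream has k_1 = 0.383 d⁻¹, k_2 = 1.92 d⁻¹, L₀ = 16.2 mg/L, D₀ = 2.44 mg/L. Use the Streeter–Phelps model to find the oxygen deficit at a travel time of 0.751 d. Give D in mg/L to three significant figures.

k_1 L₀/(k_2−k_1) = 0.383×16.2/(1.92−0.383) = 6.205/1.537 = 4.037 mg/L.
e^(−k_1 t) = e^(−0.383×0.7510) = 0.7500; e^(−k_2 t) = e^(−1.92×0.7510) = 0.2365.
D = 4.037 × (0.7500 − 0.2365) + 2.44 × 0.2365 = 2.073 + 0.5770 = 2.650 mg/L.

D ≈ 2.65 mg/L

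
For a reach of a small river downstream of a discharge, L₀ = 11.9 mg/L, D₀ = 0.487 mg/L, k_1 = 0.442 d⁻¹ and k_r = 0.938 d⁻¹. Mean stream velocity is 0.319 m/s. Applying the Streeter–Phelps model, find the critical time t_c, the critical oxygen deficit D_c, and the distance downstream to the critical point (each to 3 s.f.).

t_c ≈ 1.42 d; D_c ≈ 2.99 mg/L; x_c ≈ 39.2 km

t_c = [1/(k_r−k_1)] ln[(k_r/k_1)(1 − D₀(k_r−k_1)/(k_1 L₀))]
= [1/(0.938−0.442)] ln[(0.938/0.442)(1 − 0.487×0.4960/(0.442×11.9))]
= (1/0.4960) ln[2.122 × 0.9541] = 2.016 × ln(2.025) = 2.016 × 0.7054 = 1.422 d.
D_c = (k_1/k_r) L₀ e^(−k_1 t_c) = (0.442/0.938) × 11.9 × e^(−0.442×1.422) = 0.4712 × 11.9 × 0.5333 = 2.991 mg/L.
x_c = v t_c = 0.319 m/s × 1.422 d × 86400 s/d = 39200 m ≈ 39.2 km.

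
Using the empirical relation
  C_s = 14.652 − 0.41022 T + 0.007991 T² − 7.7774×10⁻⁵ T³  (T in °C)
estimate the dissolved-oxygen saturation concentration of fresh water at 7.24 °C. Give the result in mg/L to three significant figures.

C_s = 14.652 − 0.41022×7.24 + 0.007991×7.24² − 7.7774×10⁻⁵×7.24³ = 12.07 mg/L.

C_s ≈ 12.1 mg/L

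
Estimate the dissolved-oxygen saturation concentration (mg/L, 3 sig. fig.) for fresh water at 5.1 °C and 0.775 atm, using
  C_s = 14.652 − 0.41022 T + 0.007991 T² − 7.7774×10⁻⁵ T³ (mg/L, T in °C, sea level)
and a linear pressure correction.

C_s ≈ 9.89 mg/L

At sea level: C_s = 14.652 − 0.41022×5.1 + 0.007991×5.1² − 7.7774×10⁻⁵×5.1³ = 12.76 mg/L.
Pressure correction: C_s' = 12.76 × 0.775 = 9.887 mg/L.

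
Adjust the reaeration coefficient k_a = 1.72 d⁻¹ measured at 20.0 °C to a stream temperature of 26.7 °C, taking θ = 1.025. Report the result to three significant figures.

k_a ≈ 2.03 d⁻¹

k_a(T₂) = k_a(T₁) · θ^(T₂−T₁) = 1.72 × 1.025^(26.7−20.0)
= 1.72 × 1.025^6.70 = 1.72 × 1.180 = 2.029 d⁻¹.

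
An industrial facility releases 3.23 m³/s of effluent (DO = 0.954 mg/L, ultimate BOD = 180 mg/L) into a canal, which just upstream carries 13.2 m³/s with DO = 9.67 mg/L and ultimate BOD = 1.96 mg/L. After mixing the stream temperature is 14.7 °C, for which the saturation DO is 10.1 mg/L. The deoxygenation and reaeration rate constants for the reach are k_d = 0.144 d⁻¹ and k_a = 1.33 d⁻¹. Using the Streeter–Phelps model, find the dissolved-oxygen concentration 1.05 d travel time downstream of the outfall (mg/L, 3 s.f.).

Mixed DO = (13.2×9.67 + 3.23×0.954)/(13.2+3.23) = 130.7/16.43 = 7.957 mg/L.
Mixed L₀ = (13.2×1.96 + 3.23×180)/(16.43) = 607.3/16.43 = 36.96 mg/L.
Initial deficit D₀ = C_s − DO₀ = 10.1 − 7.957 = 2.143 mg/L.
D(1.05) = [0.144×36.96/(1.33−0.144)](e^(−0.144×1.05) − e^(−1.33×1.05)) + 2.143 e^(−1.33×1.05)
= 4.488 × (0.8597 − 0.2475) + 2.143 × 0.2475 = 3.278 mg/L.
DO = 10.1 − 3.278 = 6.822 mg/L.

DO ≈ 6.82 mg/L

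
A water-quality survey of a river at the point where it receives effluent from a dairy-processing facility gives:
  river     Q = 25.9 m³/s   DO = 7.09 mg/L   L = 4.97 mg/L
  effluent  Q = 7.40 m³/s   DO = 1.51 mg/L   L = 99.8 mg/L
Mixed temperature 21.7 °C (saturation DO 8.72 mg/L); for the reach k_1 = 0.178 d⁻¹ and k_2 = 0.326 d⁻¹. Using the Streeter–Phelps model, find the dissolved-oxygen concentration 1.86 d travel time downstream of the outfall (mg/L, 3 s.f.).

DO ≈ 1.74 mg/L

Mixed DO = (25.9×7.09 + 7.40×1.51)/(25.9+7.40) = 194.8/33.30 = 5.850 mg/L.
Mixed L₀ = (25.9×4.97 + 7.40×99.8)/(33.30) = 867.2/33.30 = 26.04 mg/L.
Initial deficit D₀ = C_s − DO₀ = 8.72 − 5.850 = 2.870 mg/L.
D(1.86) = [0.178×26.04/(0.326−0.178)](e^(−0.178×1.86) − e^(−0.326×1.86)) + 2.870 e^(−0.326×1.86)
= 31.32 × (0.7181 − 0.5453) + 2.870 × 0.5453 = 6.978 mg/L.
DO = 8.72 − 6.978 = 1.742 mg/L.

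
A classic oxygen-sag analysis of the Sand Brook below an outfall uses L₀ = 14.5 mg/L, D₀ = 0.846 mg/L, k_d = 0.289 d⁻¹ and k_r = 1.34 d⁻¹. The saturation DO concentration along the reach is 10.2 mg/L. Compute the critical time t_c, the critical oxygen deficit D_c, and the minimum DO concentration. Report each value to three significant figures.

t_c ≈ 1.23 d; D_c ≈ 2.19 mg/L; min DO ≈ 8.01 mg/L

t_c = [1/(k_r−k_d)] ln[(k_r/k_d)(1 − D₀(k_r−k_d)/(k_d L₀))]
= [1/(1.34−0.289)] ln[(1.34/0.289)(1 − 0.846×1.051/(0.289×14.5))]
= (1/1.051) ln[4.637 × 0.7878] = 0.9515 × ln(3.653) = 0.9515 × 1.296 = 1.233 d.
L(t_c) = L₀ e^(−k_d t_c) = 14.5 × 0.7003 = 10.15 mg/L, and at the critical point k_r D_c = k_d L, so D_c = (0.289/1.34) × 10.15 = 2.190 mg/L.
Minimum DO = C_s − D_c = 10.2 − 2.190 = 8.010 mg/L.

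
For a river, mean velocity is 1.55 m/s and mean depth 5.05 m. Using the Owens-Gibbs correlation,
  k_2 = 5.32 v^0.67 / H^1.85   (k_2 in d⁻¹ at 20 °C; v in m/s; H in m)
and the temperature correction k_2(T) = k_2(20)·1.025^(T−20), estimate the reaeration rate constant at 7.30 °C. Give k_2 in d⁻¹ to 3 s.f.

k_2(20) = 5.32 × 1.55^0.67 / 5.05^1.85 = 5.32 × 1.341 / 20.00 = 0.3567 d⁻¹.
k_2(7.30) = 0.3567 × 1.025^(7.30−20) = 0.3567 × 0.7308 = 0.2607 d⁻¹.

k_2 ≈ 0.261 d⁻¹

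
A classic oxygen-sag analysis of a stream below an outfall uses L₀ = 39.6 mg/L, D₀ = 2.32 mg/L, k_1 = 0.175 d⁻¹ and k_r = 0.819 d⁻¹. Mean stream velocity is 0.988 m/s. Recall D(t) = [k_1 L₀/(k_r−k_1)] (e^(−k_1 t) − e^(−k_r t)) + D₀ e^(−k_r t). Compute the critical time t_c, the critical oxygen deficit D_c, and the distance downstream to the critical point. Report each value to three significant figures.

t_c ≈ 2.02 d; D_c ≈ 5.94 mg/L; x_c ≈ 172 km

At the critical point dD/dt = 0, so k_1 L₀ e^(−k_1 t) = k_r D. Substituting D(t) from the Streeter–Phelps equation and solving for t gives
t_c = ln[(k_r/k_1)(1 − D₀(k_r−k_1)/(k_1 L₀))] / (k_r−k_1).
Here k_r−k_1 = 0.6440 d⁻¹ and 1 − D₀(k_r−k_1)/(k_1 L₀) = 1 − 2.32×0.6440/(0.175×39.6) = 0.7844, so
t_c = ln(4.680 × 0.7844) / 0.6440 = 1.300 / 0.6440 = 2.019 d.
D_c = (k_1/k_r) L₀ e^(−k_1 t_c) = (0.175/0.819) × 39.6 × e^(−0.175×2.019) = 0.2137 × 39.6 × 0.7023 = 5.943 mg/L.
x_c = v t_c = 0.988 m/s × 2.019 d × 86400 s/d = 172400 m ≈ 172 km.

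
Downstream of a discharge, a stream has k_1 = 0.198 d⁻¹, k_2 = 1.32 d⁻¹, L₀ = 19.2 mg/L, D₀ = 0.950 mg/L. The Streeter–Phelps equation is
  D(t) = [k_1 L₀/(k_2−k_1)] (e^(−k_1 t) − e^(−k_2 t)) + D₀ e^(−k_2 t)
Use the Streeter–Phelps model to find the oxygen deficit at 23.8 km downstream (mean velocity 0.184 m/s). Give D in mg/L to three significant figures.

D ≈ 2.18 mg/L

Travel time t = x/v = 23.8 km / (0.184 m/s) = 23800 m / 0.184 m/s = 129300 s = 1.497 d.
k_1 L₀/(k_2−k_1) = 0.198×19.2/(1.32−0.198) = 3.802/1.122 = 3.388 mg/L.
e^(−k_1 t) = e^(−0.198×1.497) = 0.7435; e^(−k_2 t) = e^(−1.32×1.497) = 0.1386.
D = 3.388 × (0.7435 − 0.1386) + 0.950 × 0.1386 = 2.049 + 0.1317 = 2.181 mg/L.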